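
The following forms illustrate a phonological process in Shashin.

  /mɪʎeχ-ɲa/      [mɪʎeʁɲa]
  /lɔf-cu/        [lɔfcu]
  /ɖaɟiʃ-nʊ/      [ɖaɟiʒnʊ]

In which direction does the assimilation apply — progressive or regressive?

regressive

Comparing underlying and surface forms, /χ/ → [ʁ] is the alternation; the neighbouring /ɲ/ is constant.
The change voiceless → voiced matches the voicing of the following /ɲ/, identifying this as voicing assimilation.
The other alternating form patterns the same way: /ʃ/ → [ʒ] before /n/ (voiceless → voiced, matching voiced) — only voicing changes, and always toward the following segment.
Nothing changes in [lɔfcu]: there the adjacent consonants already agree in voicing (/f/ and /c/ are both voiceless), so this form is consistent with the same rule.
Since the segment that changes precedes the conditioning segment, the assimilation is regressive.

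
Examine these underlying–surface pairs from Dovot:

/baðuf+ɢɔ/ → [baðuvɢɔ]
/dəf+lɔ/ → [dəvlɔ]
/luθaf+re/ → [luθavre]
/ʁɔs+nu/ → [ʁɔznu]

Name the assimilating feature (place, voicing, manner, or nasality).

The segment that alternates is /f/, which surfaces as [v] when adjacent to /ɢ/.
/f/ is voiceless while /ɢ/ is voiced; the output [v] is voiced, matching the trigger — so the feature that spreads is voicing.
The other alternating forms pattern the same way: /f/ → [v] before /l/ (voiceless → voiced, matching voiced); /f/ → [v] before /r/ (voiceless → voiced, matching voiced); /s/ → [z] before /n/ (voiceless → voiced, matching voiced) — only voicing changes, and always toward the following segment.

voicing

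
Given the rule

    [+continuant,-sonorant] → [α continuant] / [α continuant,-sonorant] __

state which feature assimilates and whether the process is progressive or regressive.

The rule copies [continuant] (continuancy) from the environment onto the target fricatives; since [±continuant] encodes the stop/fricative manner contrast, the assimilating dimension is manner.
The conditioning segment sits to the left of the focus bar, meaning the trigger precedes the segment that changes — progressive assimilation.

progressive manner assimilation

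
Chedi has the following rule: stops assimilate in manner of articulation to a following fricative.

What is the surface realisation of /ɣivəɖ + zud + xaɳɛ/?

[ɣivəʐzuzxaɳɛ]

The rule targets /ɖ/ (voiced retroflex stop), which sits before the trigger /z/ (fricative).
Changing only its manner to fricative gives [ʐ] — the voiced retroflex fricative.
The same rule applies at the second boundary: /d/ → [z] next to /x/.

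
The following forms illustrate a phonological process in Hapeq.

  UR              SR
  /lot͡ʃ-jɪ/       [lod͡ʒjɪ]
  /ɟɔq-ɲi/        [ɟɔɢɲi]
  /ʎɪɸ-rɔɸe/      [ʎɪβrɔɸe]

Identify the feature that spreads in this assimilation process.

voicing

Underlying /t͡ʃ/ is realised as [d͡ʒ] next to /j/; /j/ itself does not change.
The change voiceless → voiced matches the voicing of the following /j/, identifying this as voicing assimilation.
The other alternating forms pattern the same way: /q/ → [ɢ] before /ɲ/ (voiceless → voiced, matching voiced); /ɸ/ → [β] before /r/ (voiceless → voiced, matching voiced) — only voicing changes, and always toward the following segment.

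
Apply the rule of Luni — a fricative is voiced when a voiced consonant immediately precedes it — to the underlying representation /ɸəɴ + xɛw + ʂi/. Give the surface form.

[ɸəɴɣɛwʐi]

/x/ is a voiceless velar fricative. The preceding trigger /ɴ/ is voiced, so /x/ must become voiced as well.
A voiced velar fricative is [ɣ], so the surface segment is [ɣ].
The same rule applies at the second boundary: /ʂ/ → [ʐ] next to /w/.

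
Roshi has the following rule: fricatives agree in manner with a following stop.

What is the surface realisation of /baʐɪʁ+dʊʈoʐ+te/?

[baʐɪɢdʊʈoɖte]

/ʁ/ is a voiced uvular fricative. The following trigger /d/ is a stop, so /ʁ/ must become a stop as well.
Changing only its manner to stop gives [ɢ] — the voiced uvular stop.
The same rule applies at the second boundary: /ʐ/ → [ɖ] next to /t/.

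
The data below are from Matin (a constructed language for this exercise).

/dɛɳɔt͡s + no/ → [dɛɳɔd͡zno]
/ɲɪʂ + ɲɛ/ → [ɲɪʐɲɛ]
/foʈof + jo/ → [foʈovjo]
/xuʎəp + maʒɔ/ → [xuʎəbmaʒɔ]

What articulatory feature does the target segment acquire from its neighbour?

Comparing underlying and surface forms, /t͡s/ → [d͡z] is the alternation; the neighbouring /n/ is constant.
The change voiceless → voiced matches the voicing of the following /n/, identifying this as voicing assimilation.
The same holds elsewhere in the data: /ʂ/ → [ʐ] before /ɲ/ (voiceless → voiced, matching voiced); /f/ → [v] before /j/ (voiceless → voiced, matching voiced); /p/ → [b] before /m/ (voiceless → voiced, matching voiced) — only voicing changes, and always toward the following segment.

voicing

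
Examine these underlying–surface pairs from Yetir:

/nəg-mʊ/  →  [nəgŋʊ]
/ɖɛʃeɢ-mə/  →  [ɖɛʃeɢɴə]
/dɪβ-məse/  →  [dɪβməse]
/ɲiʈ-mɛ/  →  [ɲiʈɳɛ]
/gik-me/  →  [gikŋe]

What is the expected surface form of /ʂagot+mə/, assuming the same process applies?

[ʂagotnə]

The data show progressive place assimilation: /m/ → [ŋ] after /g/; /m/ → [ɴ] after /ɢ/; /m/ → [ɳ] after /ʈ/; /m/ → [ŋ] after /k/. In each pair only place changes, matching the preceding consonant, while manner and voice stay constant.
Nothing changes in [dɪβməse]: there the adjacent consonants already agree in place (/m/ and /β/ are both bilabial), so this form is consistent with the same rule.
/m/ is a voiced bilabial nasal. The preceding trigger /t/ is alveolar, so /m/ must become alveolar as well.
Changing only its place to alveolar gives [n] — the voiced alveolar nasal.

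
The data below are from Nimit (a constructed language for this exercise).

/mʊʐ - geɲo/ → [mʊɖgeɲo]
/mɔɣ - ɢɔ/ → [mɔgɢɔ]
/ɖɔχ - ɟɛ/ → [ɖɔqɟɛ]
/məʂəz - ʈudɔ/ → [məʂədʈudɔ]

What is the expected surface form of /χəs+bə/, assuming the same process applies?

[χətbə]

The data show regressive manner assimilation: /ʐ/ → [ɖ] before /g/; /ɣ/ → [g] before /ɢ/; /χ/ → [q] before /ɟ/; /z/ → [d] before /ʈ/. In each pair only manner changes, matching the following consonant, while place and voice stay constant.
/s/ is a voiceless alveolar fricative. The following trigger /b/ is a stop, so /s/ must become a stop as well.
A voiceless alveolar stop is [t], so the surface segment is [t].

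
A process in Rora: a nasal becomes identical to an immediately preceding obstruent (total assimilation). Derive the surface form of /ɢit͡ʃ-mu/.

/m/ is the segment targeted by the rule; it sits immediately after /t͡ʃ/, so it assimilates completely and surfaces as [t͡ʃ].

[ɢit͡ʃt͡ʃu]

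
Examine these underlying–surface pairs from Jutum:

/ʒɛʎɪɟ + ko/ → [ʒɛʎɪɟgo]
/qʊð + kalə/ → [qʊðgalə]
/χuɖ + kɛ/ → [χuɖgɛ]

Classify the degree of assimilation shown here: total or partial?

partial assimilation

Comparing underlying and surface forms, /k/ → [g] is the alternation; the neighbouring /ɟ/ is constant.
/k/ is voiceless while /ɟ/ is voiced; the output [g] is voiced, matching the trigger — so the feature that spreads is voicing.
Place and manner are unchanged, so the assimilation is partial, not total.
The other alternating forms pattern the same way: /k/ → [g] after /ð/ (voiceless → voiced, matching voiced); /k/ → [g] after /ɖ/ (voiceless → voiced, matching voiced) — only voicing changes, and always toward the preceding segment.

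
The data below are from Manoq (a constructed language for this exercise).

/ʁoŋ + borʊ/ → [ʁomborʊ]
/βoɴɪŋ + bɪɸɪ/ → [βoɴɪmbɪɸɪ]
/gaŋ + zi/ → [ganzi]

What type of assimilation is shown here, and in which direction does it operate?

Comparing underlying and surface forms, /ŋ/ → [m] is the alternation; the neighbouring /b/ is constant.
The change velar → bilabial matches the place of the following /b/, identifying this as place assimilation.
Manner and voice are unchanged, so the assimilation is partial, not total.
The other alternating form patterns the same way: /ŋ/ → [n] before /z/ (velar → alveolar, matching alveolar) — only place changes, and always toward the following segment.
The trigger is the following segment, so the direction is regressive (anticipatory).

regressive place assimilation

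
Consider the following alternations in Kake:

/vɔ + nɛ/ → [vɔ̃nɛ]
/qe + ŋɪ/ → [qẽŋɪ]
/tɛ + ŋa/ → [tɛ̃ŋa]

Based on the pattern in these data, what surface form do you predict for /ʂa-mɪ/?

The data show regressive nasality assimilation (vowel nasalisation): /ɔ/ → [ɔ̃] before /n/; /e/ → [ẽ] before /ŋ/; /ɛ/ → [ɛ̃] before /ŋ/ — a vowel is nasalised by an immediately following nasal consonant.
The vowel /a/ is adjacent to the following nasal /m/, so it acquires [+nasal] and surfaces as [ã].

[ʂãmɪ]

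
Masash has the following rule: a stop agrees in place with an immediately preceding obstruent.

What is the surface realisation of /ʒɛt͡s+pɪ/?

[ʒɛt͡stɪ]

The rule targets /p/ (voiceless bilabial stop), which sits after the trigger /t͡s/ (alveolar).
The voiceless alveolar stop is [t], so /p/ → [t].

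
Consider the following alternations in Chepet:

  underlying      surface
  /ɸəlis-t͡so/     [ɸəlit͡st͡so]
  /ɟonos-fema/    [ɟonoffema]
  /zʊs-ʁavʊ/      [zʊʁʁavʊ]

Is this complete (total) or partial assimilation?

The segment that alternates is /s/, which surfaces as [ʁ] when adjacent to /ʁ/.
The output [ʁ] is identical to the trigger /ʁ/ — every feature (place, manner, voicing) has been copied — so this is total assimilation.
The remaining alternations confirm this: /s/ → [t͡s] before /t͡s/; /s/ → [f] before /f/ — in each case the output is a copy of the following consonant.

total assimilation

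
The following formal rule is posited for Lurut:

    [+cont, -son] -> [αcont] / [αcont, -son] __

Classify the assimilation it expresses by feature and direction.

The rule copies [cont] (continuancy) from the environment onto the target fricatives; since [±cont] encodes the stop/fricative manner contrast, the assimilating dimension is manner.
The conditioning segment sits to the left of the focus bar, meaning the trigger precedes the segment that changes — progressive assimilation.

progressive manner assimilation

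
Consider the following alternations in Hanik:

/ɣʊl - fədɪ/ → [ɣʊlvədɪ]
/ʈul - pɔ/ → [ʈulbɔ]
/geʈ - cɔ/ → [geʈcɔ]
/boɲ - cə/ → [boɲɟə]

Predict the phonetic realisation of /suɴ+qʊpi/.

The data show progressive voicing assimilation: /f/ → [v] after /l/; /p/ → [b] after /l/; /c/ → [ɟ] after /ɲ/. In each pair only voicing changes, matching the preceding consonant, while place and manner stay constant.
Nothing changes in [geʈcɔ]: there the adjacent consonants already agree in voicing (/c/ and /ʈ/ are both voiceless), so this form is consistent with the same rule.
The rule targets /q/ (voiceless uvular stop), which sits after the trigger /ɴ/ (voiced).
Changing only its voicing to voiced gives [ɢ] — the voiced uvular stop.

[suɴɢʊpi]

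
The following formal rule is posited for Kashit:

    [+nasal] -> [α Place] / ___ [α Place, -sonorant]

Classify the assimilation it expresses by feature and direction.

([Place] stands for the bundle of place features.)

regressive place assimilation

The shared variable α links the value of the place features (abbreviated [Place]) on the target to the same value on the neighbouring segment, so place is the feature that assimilates.
Since the environment is written after the underscore, the trigger follows the target; the direction is regressive.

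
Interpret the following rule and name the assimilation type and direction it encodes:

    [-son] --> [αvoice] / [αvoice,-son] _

The rule copies [voice] from the environment onto the target, so the assimilating feature is voicing.
The conditioning segment sits to the left of the focus bar, meaning the trigger precedes the segment that changes — progressive assimilation.

progressive voicing assimilation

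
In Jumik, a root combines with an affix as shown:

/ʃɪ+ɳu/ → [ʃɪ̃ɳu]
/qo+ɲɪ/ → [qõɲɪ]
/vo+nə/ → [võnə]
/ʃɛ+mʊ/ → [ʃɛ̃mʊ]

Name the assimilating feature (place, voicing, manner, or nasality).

The vowel /ɪ/ surfaces as nasalised [ɪ̃] next to the following nasal /ɳ/ — it has acquired the [+nasal] feature of its neighbour.
Likewise in the remaining data: /o/ → [õ] before /ɲ/; /o/ → [õ] before /n/; /ɛ/ → [ɛ̃] before /m/ — each time a vowel is nasalised next to a following nasal.

nasality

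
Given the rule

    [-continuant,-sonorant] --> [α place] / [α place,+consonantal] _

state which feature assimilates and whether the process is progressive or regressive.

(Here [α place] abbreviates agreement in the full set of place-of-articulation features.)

The rule copies the place features (abbreviated [place]) from the environment onto the target, so the assimilating feature is place.
Since the environment is written before the underscore, the trigger precedes the target; the direction is progressive.

progressive place assimilation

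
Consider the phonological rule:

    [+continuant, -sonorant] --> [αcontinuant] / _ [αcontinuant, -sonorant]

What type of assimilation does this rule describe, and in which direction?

regressive manner assimilation

The rule copies [continuant] (continuancy) from the environment onto the target fricatives; since [±continuant] encodes the stop/fricative manner contrast, the assimilating dimension is manner.
Since the environment is written after the underscore, the trigger follows the target; the direction is regressive.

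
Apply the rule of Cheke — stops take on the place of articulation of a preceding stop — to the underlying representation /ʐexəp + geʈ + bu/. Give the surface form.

[ʐexəpbeʈɖu]

/g/ is a voiced velar stop. The preceding trigger /p/ is bilabial, so /g/ must become bilabial as well.
Changing only its place to bilabial gives [b] — the voiced bilabial stop.
At the second juncture, /b/ likewise becomes [ɖ] adjacent to /ʈ/.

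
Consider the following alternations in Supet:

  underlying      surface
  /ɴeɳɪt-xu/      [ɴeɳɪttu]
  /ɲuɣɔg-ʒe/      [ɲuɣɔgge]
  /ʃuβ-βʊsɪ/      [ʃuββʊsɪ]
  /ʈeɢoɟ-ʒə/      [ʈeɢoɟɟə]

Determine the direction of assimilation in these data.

Underlying /x/ is realised as [t] next to /t/; /t/ itself does not change.
The output [t] is identical to the trigger /t/ — every feature (place, manner, voicing) has been copied — so this is total assimilation.
The remaining alternations confirm this: /ʒ/ → [g] after /g/; /ʒ/ → [ɟ] after /ɟ/ — in each case the output is a copy of the preceding consonant.
In [ʃuββʊsɪ] the two consonants at the boundary are already identical (/β/ + /β/), so the rule applies vacuously and nothing changes.
Since the segment that changes follows the conditioning segment, the assimilation is progressive.

progressive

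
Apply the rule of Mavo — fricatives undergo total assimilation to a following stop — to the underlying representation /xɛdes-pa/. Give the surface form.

/s/ is the segment targeted by the rule; it sits immediately before /p/, so it assimilates completely and surfaces as [p].

[xɛdeppa]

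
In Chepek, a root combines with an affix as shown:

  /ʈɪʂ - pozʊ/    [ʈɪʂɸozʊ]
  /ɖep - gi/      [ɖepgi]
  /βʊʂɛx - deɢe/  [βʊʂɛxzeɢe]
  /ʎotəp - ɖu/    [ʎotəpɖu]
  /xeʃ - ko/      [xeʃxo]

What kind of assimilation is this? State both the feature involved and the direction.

progressive manner assimilation

Comparing underlying and surface forms, /p/ → [ɸ] is the alternation; the neighbouring /ʂ/ is constant.
/p/ is a stop while /ʂ/ is a fricative; the output [ɸ] is a fricative, matching the trigger — so the feature that spreads is manner.
Place and voice are unchanged, so the assimilation is partial, not total.
Checking the remaining alternations: /d/ → [z] after /x/ (stop → fricative, matching a fricative); /k/ → [x] after /ʃ/ (stop → fricative, matching a fricative) — only manner changes, and always toward the preceding segment.
Nothing changes in [ɖepgi], [ʎotəpɖu]: there the adjacent consonants already agree in manner (/g/ and /p/ are both stops; /ɖ/ and /p/ are both stops), so these forms are consistent with the same rule.
Since the segment that changes follows the conditioning segment, the assimilation is progressive.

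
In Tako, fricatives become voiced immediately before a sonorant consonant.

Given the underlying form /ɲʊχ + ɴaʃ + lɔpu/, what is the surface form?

The rule targets /χ/ (voiceless uvular fricative), which sits before the trigger /ɴ/ (voiced).
The voiced uvular fricative is [ʁ], so /χ/ → [ʁ].
At the second juncture, /ʃ/ likewise becomes [ʒ] adjacent to /l/.

[ɲʊʁɴaʒlɔpu]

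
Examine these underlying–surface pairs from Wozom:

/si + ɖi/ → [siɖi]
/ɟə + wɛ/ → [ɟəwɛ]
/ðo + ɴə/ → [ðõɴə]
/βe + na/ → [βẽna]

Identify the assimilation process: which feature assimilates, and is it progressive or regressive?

regressive nasality assimilation (vowel nasalisation)

The vowel /o/ surfaces as nasalised [õ] next to the following nasal /ɴ/ — it has acquired the [+nasal] feature of its neighbour.
Likewise in the remaining data: /e/ → [ẽ] before /n/ — each time a vowel is nasalised next to a following nasal.
No change occurs in [siɖi], [ɟəwɛ] because the vowel at the boundary is adjacent to an oral consonant, not a nasal (/i/ next to /ɖ/; /ə/ next to /w/).
Because the conditioning nasal is to the right of the vowel that changes, the process is regressive (anticipatory).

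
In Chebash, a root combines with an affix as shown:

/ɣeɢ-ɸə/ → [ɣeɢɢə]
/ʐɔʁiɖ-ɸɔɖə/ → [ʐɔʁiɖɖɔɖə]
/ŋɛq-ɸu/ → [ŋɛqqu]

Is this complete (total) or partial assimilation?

total assimilation

The segment that alternates is /ɸ/, which surfaces as [ɢ] when adjacent to /ɢ/.
The output [ɢ] is identical to the trigger /ɢ/ — every feature (place, manner, voicing) has been copied — so this is total assimilation.
The other forms behave the same way: /ɸ/ → [ɖ] after /ɖ/; /ɸ/ → [q] after /q/ — in each case the output is a copy of the preceding consonant.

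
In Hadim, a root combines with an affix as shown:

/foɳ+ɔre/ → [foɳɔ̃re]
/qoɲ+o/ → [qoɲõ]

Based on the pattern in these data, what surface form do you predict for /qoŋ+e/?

The data show progressive nasality assimilation (vowel nasalisation): /ɔ/ → [ɔ̃] after /ɳ/; /o/ → [õ] after /ɲ/ — a vowel is nasalised by an immediately preceding nasal consonant.
/e/ sits next to the nasal /ŋ/ and is therefore nasalised to [ẽ].

[qoŋẽ]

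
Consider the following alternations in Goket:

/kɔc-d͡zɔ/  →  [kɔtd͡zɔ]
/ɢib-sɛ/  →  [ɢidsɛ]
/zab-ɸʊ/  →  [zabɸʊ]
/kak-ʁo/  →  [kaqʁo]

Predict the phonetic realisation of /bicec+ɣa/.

[bicekɣa]

The data show regressive place assimilation: /c/ → [t] before /d͡z/; /b/ → [d] before /s/; /k/ → [q] before /ʁ/. In each pair only place changes, matching the following consonant, while manner and voice stay constant.
No alternation appears in [zabɸʊ]: there the adjacent consonants already agree in place (/b/ and /ɸ/ are both bilabial), so this form is consistent with the same rule.
/c/ is a voiceless palatal stop. The following trigger /ɣ/ is velar, so /c/ must become velar as well.
A voiceless velar stop is [k], so the surface segment is [k].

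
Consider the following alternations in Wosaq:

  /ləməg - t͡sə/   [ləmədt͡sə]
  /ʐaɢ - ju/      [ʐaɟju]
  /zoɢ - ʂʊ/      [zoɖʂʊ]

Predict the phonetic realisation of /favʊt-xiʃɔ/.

[favʊkxiʃɔ]

The data show regressive place assimilation: /g/ → [d] before /t͡s/; /ɢ/ → [ɟ] before /j/; /ɢ/ → [ɖ] before /ʂ/. In each pair only place changes, matching the following consonant, while manner and voice stay constant.
/t/ is a voiceless alveolar stop. The following trigger /x/ is velar, so /t/ must become velar as well.
Changing only its place to velar gives [k] — the voiceless velar stop.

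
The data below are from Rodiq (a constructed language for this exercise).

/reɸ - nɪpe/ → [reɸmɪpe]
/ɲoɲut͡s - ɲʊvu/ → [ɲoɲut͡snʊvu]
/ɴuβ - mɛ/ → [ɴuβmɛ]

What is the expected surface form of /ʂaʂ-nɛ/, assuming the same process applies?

[ʂaʂɳɛ]

The data show progressive place assimilation: /n/ → [m] after /ɸ/; /ɲ/ → [n] after /t͡s/. In each pair only place changes, matching the preceding consonant, while manner and voice stay constant.
No alternation appears in [ɴuβmɛ]: there the adjacent consonants already agree in place (/m/ and /β/ are both bilabial), so this form is consistent with the same rule.
The rule targets /n/ (voiced alveolar nasal), which sits after the trigger /ʂ/ (retroflex).
The voiced retroflex nasal is [ɳ], so /n/ → [ɳ].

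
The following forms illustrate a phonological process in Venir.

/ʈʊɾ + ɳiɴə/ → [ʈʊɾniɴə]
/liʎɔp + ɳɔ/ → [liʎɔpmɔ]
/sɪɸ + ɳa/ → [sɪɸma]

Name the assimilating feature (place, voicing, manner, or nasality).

place

Underlying /ɳ/ is realised as [n] next to /ɾ/; /ɾ/ itself does not change.
The change retroflex → alveolar matches the place of the preceding /ɾ/, identifying this as place assimilation.
Checking the remaining alternations: /ɳ/ → [m] after /p/ (retroflex → bilabial, matching bilabial); /ɳ/ → [m] after /ɸ/ (retroflex → bilabial, matching bilabial) — only place changes, and always toward the preceding segment.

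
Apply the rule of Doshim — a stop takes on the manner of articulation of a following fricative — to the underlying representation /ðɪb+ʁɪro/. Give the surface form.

The rule targets /b/ (voiced bilabial stop), which sits before the trigger /ʁ/ (fricative).
The voiced bilabial fricative is [β], so /b/ → [β].

[ðɪβʁɪro]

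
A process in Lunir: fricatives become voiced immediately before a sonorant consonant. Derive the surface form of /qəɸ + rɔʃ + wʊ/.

/ɸ/ is a voiceless bilabial fricative. The following trigger /r/ is voiced, so /ɸ/ must become voiced as well.
Changing only its voicing to voiced gives [β] — the voiced bilabial fricative.
At the second juncture, /ʃ/ likewise becomes [ʒ] adjacent to /w/.

[qəβrɔʒwʊ]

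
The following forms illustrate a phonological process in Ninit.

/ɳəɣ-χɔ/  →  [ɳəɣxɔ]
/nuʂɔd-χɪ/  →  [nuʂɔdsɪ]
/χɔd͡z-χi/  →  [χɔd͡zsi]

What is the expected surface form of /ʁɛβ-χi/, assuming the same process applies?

The data show progressive place assimilation: /χ/ → [x] after /ɣ/; /χ/ → [s] after /d/; /χ/ → [s] after /d͡z/. In each pair only place changes, matching the preceding consonant, while manner and voice stay constant.
/χ/ is a voiceless uvular fricative. The preceding trigger /β/ is bilabial, so /χ/ must become bilabial as well.
Changing only its place to bilabial gives [ɸ] — the voiceless bilabial fricative.

[ʁɛβɸi]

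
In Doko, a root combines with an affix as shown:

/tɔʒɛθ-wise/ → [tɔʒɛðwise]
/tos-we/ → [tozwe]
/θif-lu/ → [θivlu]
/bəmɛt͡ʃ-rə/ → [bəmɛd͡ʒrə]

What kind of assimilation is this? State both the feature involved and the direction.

The segment that alternates is /θ/, which surfaces as [ð] when adjacent to /w/.
The change voiceless → voiced matches the voicing of the following /w/, identifying this as voicing assimilation.
Place and manner are unchanged, so the assimilation is partial, not total.
The same holds elsewhere in the data: /s/ → [z] before /w/ (voiceless → voiced, matching voiced); /f/ → [v] before /l/ (voiceless → voiced, matching voiced); /t͡ʃ/ → [d͡ʒ] before /r/ (voiceless → voiced, matching voiced) — only voicing changes, and always toward the following segment.
Since the segment that changes precedes the conditioning segment, the assimilation is regressive.

regressive voicing assimilation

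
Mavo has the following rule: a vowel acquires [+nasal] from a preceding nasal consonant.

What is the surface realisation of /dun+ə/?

[dunə̃]

The vowel /ə/ is adjacent to the preceding nasal /n/, so it acquires [+nasal] and surfaces as [ə̃].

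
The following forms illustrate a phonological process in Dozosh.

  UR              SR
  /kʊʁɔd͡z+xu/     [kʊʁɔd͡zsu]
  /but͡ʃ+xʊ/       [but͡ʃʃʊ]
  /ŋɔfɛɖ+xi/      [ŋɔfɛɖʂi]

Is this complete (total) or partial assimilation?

partial assimilation

The segment that alternates is /x/, which surfaces as [s] when adjacent to /d͡z/.
/x/ is velar while /d͡z/ is alveolar; the output [s] is alveolar, matching the trigger — so the feature that spreads is place.
Manner and voice are unchanged, so the assimilation is partial, not total.
Checking the remaining alternations: /x/ → [ʃ] after /t͡ʃ/ (velar → postalveolar, matching postalveolar); /x/ → [ʂ] after /ɖ/ (velar → retroflex, matching retroflex) — only place changes, and always toward the preceding segment.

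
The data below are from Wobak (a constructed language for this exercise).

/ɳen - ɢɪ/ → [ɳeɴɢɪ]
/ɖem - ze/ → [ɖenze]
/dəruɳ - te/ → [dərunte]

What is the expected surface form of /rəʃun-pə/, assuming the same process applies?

[rəʃumpə]

The data show regressive place assimilation: /n/ → [ɴ] before /ɢ/; /m/ → [n] before /z/; /ɳ/ → [n] before /t/. In each pair only place changes, matching the following consonant, while manner and voice stay constant.
The rule targets /n/ (voiced alveolar nasal), which sits before the trigger /p/ (bilabial).
The voiced bilabial nasal is [m], so /n/ → [m].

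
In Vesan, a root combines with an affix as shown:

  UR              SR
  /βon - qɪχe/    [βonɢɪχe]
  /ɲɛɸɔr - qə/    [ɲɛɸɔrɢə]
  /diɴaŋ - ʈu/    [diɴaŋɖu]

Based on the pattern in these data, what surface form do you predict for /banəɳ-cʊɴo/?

[banəɳɟʊɴo]

The data show progressive voicing assimilation: /q/ → [ɢ] after /n/; /q/ → [ɢ] after /r/; /ʈ/ → [ɖ] after /ŋ/. In each pair only voicing changes, matching the preceding consonant, while place and manner stay constant.
/c/ is a voiceless palatal stop. The preceding trigger /ɳ/ is voiced, so /c/ must become voiced as well.
A voiced palatal stop is [ɟ], so the surface segment is [ɟ].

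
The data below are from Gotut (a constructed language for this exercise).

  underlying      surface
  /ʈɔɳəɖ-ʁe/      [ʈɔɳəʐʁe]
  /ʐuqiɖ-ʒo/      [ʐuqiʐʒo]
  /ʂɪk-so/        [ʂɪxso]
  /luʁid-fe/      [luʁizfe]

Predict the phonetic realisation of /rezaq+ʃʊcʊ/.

[rezaχʃʊcʊ]

The data show regressive manner assimilation: /ɖ/ → [ʐ] before /ʁ/; /ɖ/ → [ʐ] before /ʒ/; /k/ → [x] before /s/; /d/ → [z] before /f/. In each pair only manner changes, matching the following consonant, while place and voice stay constant.
/q/ is a voiceless uvular stop. The following trigger /ʃ/ is a fricative, so /q/ must become a fricative as well.
The voiceless uvular fricative is [χ], so /q/ → [χ].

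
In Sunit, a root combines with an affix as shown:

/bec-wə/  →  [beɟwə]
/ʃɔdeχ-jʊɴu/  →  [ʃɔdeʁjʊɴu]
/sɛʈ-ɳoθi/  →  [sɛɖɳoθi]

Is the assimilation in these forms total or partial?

Underlying /c/ is realised as [ɟ] next to /w/; /w/ itself does not change.
/c/ is voiceless while /w/ is voiced; the output [ɟ] is voiced, matching the trigger — so the feature that spreads is voicing.
Place and manner are unchanged, so the assimilation is partial, not total.
Checking the remaining alternations: /χ/ → [ʁ] before /j/ (voiceless → voiced, matching voiced); /ʈ/ → [ɖ] before /ɳ/ (voiceless → voiced, matching voiced) — only voicing changes, and always toward the following segment.

partial assimilation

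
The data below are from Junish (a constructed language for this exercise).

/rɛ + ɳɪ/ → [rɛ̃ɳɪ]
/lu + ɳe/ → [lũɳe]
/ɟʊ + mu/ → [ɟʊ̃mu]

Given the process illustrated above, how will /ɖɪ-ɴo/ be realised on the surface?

[ɖɪ̃ɴo]

The data show regressive nasality assimilation (vowel nasalisation): /ɛ/ → [ɛ̃] before /ɳ/; /u/ → [ũ] before /ɳ/; /ʊ/ → [ʊ̃] before /m/ — a vowel is nasalised by an immediately following nasal consonant.
/ɪ/ sits next to the nasal /ɴ/ and is therefore nasalised to [ɪ̃].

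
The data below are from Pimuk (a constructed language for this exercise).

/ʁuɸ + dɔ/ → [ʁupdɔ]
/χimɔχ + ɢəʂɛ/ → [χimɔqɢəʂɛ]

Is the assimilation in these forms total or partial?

Comparing underlying and surface forms, /ɸ/ → [p] is the alternation; the neighbouring /d/ is constant.
The change fricative → stop matches the manner of the following /d/, identifying this as manner assimilation.
Place and voice are unchanged, so the assimilation is partial, not total.
The same holds elsewhere in the data: /χ/ → [q] before /ɢ/ (fricative → stop, matching a stop) — only manner changes, and always toward the following segment.

partial assimilation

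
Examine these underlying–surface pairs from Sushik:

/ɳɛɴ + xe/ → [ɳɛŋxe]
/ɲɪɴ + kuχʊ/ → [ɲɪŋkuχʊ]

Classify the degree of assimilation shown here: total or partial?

Underlying /ɴ/ is realised as [ŋ] next to /x/; /x/ itself does not change.
/ɴ/ is uvular while /x/ is velar; the output [ŋ] is velar, matching the trigger — so the feature that spreads is place.
Manner and voice are unchanged, so the assimilation is partial, not total.
The other alternating form patterns the same way: /ɴ/ → [ŋ] before /k/ (uvular → velar, matching velar) — only place changes, and always toward the following segment.

partial assimilation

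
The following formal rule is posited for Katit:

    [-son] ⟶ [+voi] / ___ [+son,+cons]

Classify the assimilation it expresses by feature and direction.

regressive voicing assimilation

The target ([-son], obstruents) acquires [+voi] next to a sonorant consonant ([+son,+cons]) — it takes on the voicing of its neighbour, so the feature that spreads is voicing.
Since the environment is written after the underscore, the trigger follows the target; the direction is regressive.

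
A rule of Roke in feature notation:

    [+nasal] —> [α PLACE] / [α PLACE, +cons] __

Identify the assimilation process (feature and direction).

The shared variable α links the value of the place features (abbreviated [PLACE]) on the target to the same value on the neighbouring segment, so place is the feature that assimilates.
Since the environment is written before the underscore, the trigger precedes the target; the direction is progressive.

progressive place assimilation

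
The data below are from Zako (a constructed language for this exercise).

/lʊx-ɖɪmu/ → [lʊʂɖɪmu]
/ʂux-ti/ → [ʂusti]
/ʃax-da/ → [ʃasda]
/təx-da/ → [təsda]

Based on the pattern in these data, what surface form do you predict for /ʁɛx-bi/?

[ʁɛɸbi]

The data show regressive place assimilation: /x/ → [ʂ] before /ɖ/; /x/ → [s] before /t/; /x/ → [s] before /d/. In each pair only place changes, matching the following consonant, while manner and voice stay constant.
/x/ is a voiceless velar fricative. The following trigger /b/ is bilabial, so /x/ must become bilabial as well.
The voiceless bilabial fricative is [ɸ], so /x/ → [ɸ].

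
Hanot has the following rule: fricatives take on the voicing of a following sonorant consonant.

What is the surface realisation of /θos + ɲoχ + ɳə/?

[θozɲoʁɳə]

/s/ is a voiceless alveolar fricative. The following trigger /ɲ/ is voiced, so /s/ must become voiced as well.
Changing only its voicing to voiced gives [z] — the voiced alveolar fricative.
The same rule applies at the second boundary: /χ/ → [ʁ] next to /ɳ/.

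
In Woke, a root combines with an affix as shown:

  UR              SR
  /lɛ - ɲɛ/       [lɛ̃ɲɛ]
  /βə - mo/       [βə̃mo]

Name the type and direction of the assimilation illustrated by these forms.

The vowel /ɛ/ surfaces as nasalised [ɛ̃] next to the following nasal /ɲ/ — it has acquired the [+nasal] feature of its neighbour.
The other form shows the same pattern: /ə/ → [ə̃] before /m/ — each time a vowel is nasalised next to a following nasal.
Because the conditioning nasal is to the right of the vowel that changes, the process is regressive (anticipatory).

regressive nasality assimilation (vowel nasalisation)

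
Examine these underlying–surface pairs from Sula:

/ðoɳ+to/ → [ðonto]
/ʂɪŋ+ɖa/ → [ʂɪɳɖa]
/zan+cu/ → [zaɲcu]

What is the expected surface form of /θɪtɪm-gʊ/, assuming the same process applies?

[θɪtɪŋgʊ]

The data show regressive place assimilation: /ɳ/ → [n] before /t/; /ŋ/ → [ɳ] before /ɖ/; /n/ → [ɲ] before /c/. In each pair only place changes, matching the following consonant, while manner and voice stay constant.
/m/ is a voiced bilabial nasal. The following trigger /g/ is velar, so /m/ must become velar as well.
Changing only its place to velar gives [ŋ] — the voiced velar nasal.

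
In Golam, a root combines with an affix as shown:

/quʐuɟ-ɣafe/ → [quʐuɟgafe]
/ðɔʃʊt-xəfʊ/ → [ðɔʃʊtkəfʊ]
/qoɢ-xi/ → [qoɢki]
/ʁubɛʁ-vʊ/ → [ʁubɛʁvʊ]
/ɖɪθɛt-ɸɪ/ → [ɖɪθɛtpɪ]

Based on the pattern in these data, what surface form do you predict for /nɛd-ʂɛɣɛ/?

[nɛdʈɛɣɛ]

The data show progressive manner assimilation: /ɣ/ → [g] after /ɟ/; /x/ → [k] after /t/; /x/ → [k] after /ɢ/; /ɸ/ → [p] after /t/. In each pair only manner changes, matching the preceding consonant, while place and voice stay constant.
No alternation appears in [ʁubɛʁvʊ]: there the adjacent consonants already agree in manner (/v/ and /ʁ/ are both fricatives), so this form is consistent with the same rule.
/ʂ/ is a voiceless retroflex fricative. The preceding trigger /d/ is a stop, so /ʂ/ must become a stop as well.
Changing only its manner to stop gives [ʈ] — the voiceless retroflex stop.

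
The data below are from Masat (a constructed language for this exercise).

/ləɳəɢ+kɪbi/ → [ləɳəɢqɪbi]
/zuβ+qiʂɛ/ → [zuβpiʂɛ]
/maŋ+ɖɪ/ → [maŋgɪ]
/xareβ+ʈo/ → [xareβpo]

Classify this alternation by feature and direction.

Underlying /k/ is realised as [q] next to /ɢ/; /ɢ/ itself does not change.
/k/ is velar while /ɢ/ is uvular; the output [q] is uvular, matching the trigger — so the feature that spreads is place.
Manner and voice are unchanged, so the assimilation is partial, not total.
Checking the remaining alternations: /q/ → [p] after /β/ (uvular → bilabial, matching bilabial); /ɖ/ → [g] after /ŋ/ (retroflex → velar, matching velar); /ʈ/ → [p] after /β/ (retroflex → bilabial, matching bilabial) — only place changes, and always toward the preceding segment.
The trigger is the preceding segment, so the direction is progressive (perseverative).

progressive place assimilation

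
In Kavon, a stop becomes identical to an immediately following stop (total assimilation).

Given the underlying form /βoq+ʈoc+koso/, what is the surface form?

[βoʈʈokkoso]

/q/ is the segment targeted by the rule; it sits immediately before /ʈ/, so it assimilates completely and surfaces as [ʈ].
At the second juncture, /c/ likewise becomes [k] adjacent to /k/.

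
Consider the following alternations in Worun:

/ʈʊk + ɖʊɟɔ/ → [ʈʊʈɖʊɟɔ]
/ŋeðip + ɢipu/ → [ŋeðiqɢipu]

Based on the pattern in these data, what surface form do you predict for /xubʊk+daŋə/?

The data show regressive place assimilation: /k/ → [ʈ] before /ɖ/; /p/ → [q] before /ɢ/. In each pair only place changes, matching the following consonant, while manner and voice stay constant.
/k/ is a voiceless velar stop. The following trigger /d/ is alveolar, so /k/ must become alveolar as well.
Changing only its place to alveolar gives [t] — the voiceless alveolar stop.

[xubʊtdaŋə]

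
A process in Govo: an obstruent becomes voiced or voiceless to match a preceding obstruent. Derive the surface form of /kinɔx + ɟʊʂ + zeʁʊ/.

[kinɔxcʊʂseʁʊ]

The rule targets /ɟ/ (voiced palatal stop), which sits after the trigger /x/ (voiceless).
A voiceless palatal stop is [c], so the surface segment is [c].
The same rule applies at the second boundary: /z/ → [s] next to /ʂ/.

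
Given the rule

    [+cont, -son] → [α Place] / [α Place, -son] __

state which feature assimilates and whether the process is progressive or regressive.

The shared variable α links the value of the place features (abbreviated [Place]) on the target to the same value on the neighbouring segment, so place is the feature that assimilates.
Since the environment is written before the underscore, the trigger precedes the target; the direction is progressive.

progressive place assimilation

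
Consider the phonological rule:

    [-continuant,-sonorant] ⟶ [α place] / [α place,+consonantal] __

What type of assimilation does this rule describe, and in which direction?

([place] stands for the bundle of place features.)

progressive place assimilation

The shared variable α links the value of the place features (abbreviated [place]) on the target to the same value on the neighbouring segment, so place is the feature that assimilates.
Since the environment is written before the underscore, the trigger precedes the target; the direction is progressive.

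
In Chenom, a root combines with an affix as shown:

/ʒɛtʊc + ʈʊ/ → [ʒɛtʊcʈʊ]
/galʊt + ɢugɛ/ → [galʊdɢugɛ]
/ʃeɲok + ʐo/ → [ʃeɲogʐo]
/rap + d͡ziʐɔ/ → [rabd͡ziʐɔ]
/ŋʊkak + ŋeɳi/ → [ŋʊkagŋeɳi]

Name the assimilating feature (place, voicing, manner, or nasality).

Comparing underlying and surface forms, /t/ → [d] is the alternation; the neighbouring /ɢ/ is constant.
The change voiceless → voiced matches the voicing of the following /ɢ/, identifying this as voicing assimilation.
The same holds elsewhere in the data: /k/ → [g] before /ʐ/ (voiceless → voiced, matching voiced); /p/ → [b] before /d͡z/ (voiceless → voiced, matching voiced); /k/ → [g] before /ŋ/ (voiceless → voiced, matching voiced) — only voicing changes, and always toward the following segment.
Nothing changes in [ʒɛtʊcʈʊ]: there the adjacent consonants already agree in voicing (/c/ and /ʈ/ are both voiceless), so this form is consistent with the same rule.

voicing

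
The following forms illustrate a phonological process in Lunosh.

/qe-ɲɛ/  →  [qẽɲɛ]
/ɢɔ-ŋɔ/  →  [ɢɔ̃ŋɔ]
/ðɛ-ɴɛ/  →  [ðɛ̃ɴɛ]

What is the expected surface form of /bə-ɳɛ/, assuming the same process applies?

The data show regressive nasality assimilation (vowel nasalisation): /e/ → [ẽ] before /ɲ/; /ɔ/ → [ɔ̃] before /ŋ/; /ɛ/ → [ɛ̃] before /ɴ/ — a vowel is nasalised by an immediately following nasal consonant.
/ə/ sits next to the nasal /ɳ/ and is therefore nasalised to [ə̃].

[bə̃ɳɛ]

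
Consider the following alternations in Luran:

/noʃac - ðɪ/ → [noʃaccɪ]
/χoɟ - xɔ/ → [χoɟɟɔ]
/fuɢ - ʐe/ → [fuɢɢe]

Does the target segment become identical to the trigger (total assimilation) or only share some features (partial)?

The segment that alternates is /ð/, which surfaces as [c] when adjacent to /c/.
The output [c] is identical to the trigger /c/ — every feature (place, manner, voicing) has been copied — so this is total assimilation.
The remaining alternations confirm this: /x/ → [ɟ] after /ɟ/; /ʐ/ → [ɢ] after /ɢ/ — in each case the output is a copy of the preceding consonant.

total assimilation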